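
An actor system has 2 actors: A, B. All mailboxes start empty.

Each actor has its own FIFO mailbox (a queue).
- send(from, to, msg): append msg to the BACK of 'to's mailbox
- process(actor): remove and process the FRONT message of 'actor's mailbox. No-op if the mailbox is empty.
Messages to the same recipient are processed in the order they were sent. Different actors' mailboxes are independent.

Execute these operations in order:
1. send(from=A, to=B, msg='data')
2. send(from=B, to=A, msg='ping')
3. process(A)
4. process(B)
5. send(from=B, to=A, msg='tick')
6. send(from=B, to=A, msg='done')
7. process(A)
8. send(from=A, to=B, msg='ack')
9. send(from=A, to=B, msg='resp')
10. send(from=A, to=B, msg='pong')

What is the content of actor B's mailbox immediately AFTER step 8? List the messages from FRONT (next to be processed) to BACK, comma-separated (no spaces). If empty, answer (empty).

After 1 (send(from=A, to=B, msg='data')): A:[] B:[data]
After 2 (send(from=B, to=A, msg='ping')): A:[ping] B:[data]
After 3 (process(A)): A:[] B:[data]
After 4 (process(B)): A:[] B:[]
After 5 (send(from=B, to=A, msg='tick')): A:[tick] B:[]
After 6 (send(from=B, to=A, msg='done')): A:[tick,done] B:[]
After 7 (process(A)): A:[done] B:[]
After 8 (send(from=A, to=B, msg='ack')): A:[done] B:[ack]

ack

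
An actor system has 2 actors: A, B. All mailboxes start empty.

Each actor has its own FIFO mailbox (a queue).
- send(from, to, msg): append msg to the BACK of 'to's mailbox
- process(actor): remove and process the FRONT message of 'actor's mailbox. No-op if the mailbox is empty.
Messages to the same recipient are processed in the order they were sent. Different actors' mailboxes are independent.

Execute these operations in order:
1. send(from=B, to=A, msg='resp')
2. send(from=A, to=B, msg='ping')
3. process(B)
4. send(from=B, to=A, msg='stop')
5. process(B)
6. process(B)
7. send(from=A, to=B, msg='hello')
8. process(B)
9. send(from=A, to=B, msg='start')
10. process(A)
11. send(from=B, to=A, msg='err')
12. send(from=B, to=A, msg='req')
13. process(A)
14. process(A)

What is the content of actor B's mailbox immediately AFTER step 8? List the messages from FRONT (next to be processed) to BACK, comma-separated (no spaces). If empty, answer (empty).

After 1 (send(from=B, to=A, msg='resp')): A:[resp] B:[]
After 2 (send(from=A, to=B, msg='ping')): A:[resp] B:[ping]
After 3 (process(B)): A:[resp] B:[]
After 4 (send(from=B, to=A, msg='stop')): A:[resp,stop] B:[]
After 5 (process(B)): A:[resp,stop] B:[]
After 6 (process(B)): A:[resp,stop] B:[]
After 7 (send(from=A, to=B, msg='hello')): A:[resp,stop] B:[hello]
After 8 (process(B)): A:[resp,stop] B:[]

(empty)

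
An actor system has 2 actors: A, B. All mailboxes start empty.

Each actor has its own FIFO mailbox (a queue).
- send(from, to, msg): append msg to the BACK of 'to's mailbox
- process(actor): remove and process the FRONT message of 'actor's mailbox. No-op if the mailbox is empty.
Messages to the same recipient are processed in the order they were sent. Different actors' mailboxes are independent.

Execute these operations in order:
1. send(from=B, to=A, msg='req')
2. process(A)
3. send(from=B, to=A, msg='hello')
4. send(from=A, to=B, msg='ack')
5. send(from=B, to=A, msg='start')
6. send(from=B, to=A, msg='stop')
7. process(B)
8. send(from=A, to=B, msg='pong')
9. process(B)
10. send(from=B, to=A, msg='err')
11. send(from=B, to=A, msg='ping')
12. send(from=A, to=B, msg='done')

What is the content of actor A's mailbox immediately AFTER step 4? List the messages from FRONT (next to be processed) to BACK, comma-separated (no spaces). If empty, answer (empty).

After 1 (send(from=B, to=A, msg='req')): A:[req] B:[]
After 2 (process(A)): A:[] B:[]
After 3 (send(from=B, to=A, msg='hello')): A:[hello] B:[]
After 4 (send(from=A, to=B, msg='ack')): A:[hello] B:[ack]

hello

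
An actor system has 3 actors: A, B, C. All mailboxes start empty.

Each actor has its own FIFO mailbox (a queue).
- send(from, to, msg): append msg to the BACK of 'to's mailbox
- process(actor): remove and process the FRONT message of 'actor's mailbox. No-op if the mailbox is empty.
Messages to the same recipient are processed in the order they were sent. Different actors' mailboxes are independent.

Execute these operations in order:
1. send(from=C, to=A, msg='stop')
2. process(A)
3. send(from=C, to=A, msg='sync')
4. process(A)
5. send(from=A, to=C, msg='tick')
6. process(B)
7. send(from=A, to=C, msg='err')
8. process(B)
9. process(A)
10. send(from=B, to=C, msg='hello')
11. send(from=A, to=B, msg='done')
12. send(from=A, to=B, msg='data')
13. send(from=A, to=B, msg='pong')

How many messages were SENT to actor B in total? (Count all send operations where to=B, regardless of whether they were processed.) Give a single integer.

Answer: 3

Derivation:
After 1 (send(from=C, to=A, msg='stop')): A:[stop] B:[] C:[]
After 2 (process(A)): A:[] B:[] C:[]
After 3 (send(from=C, to=A, msg='sync')): A:[sync] B:[] C:[]
After 4 (process(A)): A:[] B:[] C:[]
After 5 (send(from=A, to=C, msg='tick')): A:[] B:[] C:[tick]
After 6 (process(B)): A:[] B:[] C:[tick]
After 7 (send(from=A, to=C, msg='err')): A:[] B:[] C:[tick,err]
After 8 (process(B)): A:[] B:[] C:[tick,err]
After 9 (process(A)): A:[] B:[] C:[tick,err]
After 10 (send(from=B, to=C, msg='hello')): A:[] B:[] C:[tick,err,hello]
After 11 (send(from=A, to=B, msg='done')): A:[] B:[done] C:[tick,err,hello]
After 12 (send(from=A, to=B, msg='data')): A:[] B:[done,data] C:[tick,err,hello]
After 13 (send(from=A, to=B, msg='pong')): A:[] B:[done,data,pong] C:[tick,err,hello]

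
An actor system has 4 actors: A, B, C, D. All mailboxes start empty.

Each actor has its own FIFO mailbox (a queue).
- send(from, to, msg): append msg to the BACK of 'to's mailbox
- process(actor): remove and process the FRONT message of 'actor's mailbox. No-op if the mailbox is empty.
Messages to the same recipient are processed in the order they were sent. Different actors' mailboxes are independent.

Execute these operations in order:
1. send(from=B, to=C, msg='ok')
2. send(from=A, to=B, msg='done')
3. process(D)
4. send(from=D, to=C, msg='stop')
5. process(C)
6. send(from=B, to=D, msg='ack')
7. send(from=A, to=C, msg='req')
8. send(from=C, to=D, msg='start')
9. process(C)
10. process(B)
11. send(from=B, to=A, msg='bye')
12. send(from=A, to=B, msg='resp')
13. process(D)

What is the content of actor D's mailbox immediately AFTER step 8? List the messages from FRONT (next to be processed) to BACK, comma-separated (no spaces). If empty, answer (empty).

After 1 (send(from=B, to=C, msg='ok')): A:[] B:[] C:[ok] D:[]
After 2 (send(from=A, to=B, msg='done')): A:[] B:[done] C:[ok] D:[]
After 3 (process(D)): A:[] B:[done] C:[ok] D:[]
After 4 (send(from=D, to=C, msg='stop')): A:[] B:[done] C:[ok,stop] D:[]
After 5 (process(C)): A:[] B:[done] C:[stop] D:[]
After 6 (send(from=B, to=D, msg='ack')): A:[] B:[done] C:[stop] D:[ack]
After 7 (send(from=A, to=C, msg='req')): A:[] B:[done] C:[stop,req] D:[ack]
After 8 (send(from=C, to=D, msg='start')): A:[] B:[done] C:[stop,req] D:[ack,start]

ack,start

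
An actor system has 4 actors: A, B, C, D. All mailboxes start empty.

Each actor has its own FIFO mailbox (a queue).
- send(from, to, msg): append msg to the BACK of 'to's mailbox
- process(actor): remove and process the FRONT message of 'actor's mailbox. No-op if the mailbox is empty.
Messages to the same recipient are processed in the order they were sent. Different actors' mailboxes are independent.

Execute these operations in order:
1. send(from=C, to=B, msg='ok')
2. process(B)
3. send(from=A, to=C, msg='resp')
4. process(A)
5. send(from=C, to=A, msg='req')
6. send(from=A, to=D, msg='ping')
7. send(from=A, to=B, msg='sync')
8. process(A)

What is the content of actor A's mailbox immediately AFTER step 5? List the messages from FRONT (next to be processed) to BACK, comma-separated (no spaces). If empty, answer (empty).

After 1 (send(from=C, to=B, msg='ok')): A:[] B:[ok] C:[] D:[]
After 2 (process(B)): A:[] B:[] C:[] D:[]
After 3 (send(from=A, to=C, msg='resp')): A:[] B:[] C:[resp] D:[]
After 4 (process(A)): A:[] B:[] C:[resp] D:[]
After 5 (send(from=C, to=A, msg='req')): A:[req] B:[] C:[resp] D:[]

req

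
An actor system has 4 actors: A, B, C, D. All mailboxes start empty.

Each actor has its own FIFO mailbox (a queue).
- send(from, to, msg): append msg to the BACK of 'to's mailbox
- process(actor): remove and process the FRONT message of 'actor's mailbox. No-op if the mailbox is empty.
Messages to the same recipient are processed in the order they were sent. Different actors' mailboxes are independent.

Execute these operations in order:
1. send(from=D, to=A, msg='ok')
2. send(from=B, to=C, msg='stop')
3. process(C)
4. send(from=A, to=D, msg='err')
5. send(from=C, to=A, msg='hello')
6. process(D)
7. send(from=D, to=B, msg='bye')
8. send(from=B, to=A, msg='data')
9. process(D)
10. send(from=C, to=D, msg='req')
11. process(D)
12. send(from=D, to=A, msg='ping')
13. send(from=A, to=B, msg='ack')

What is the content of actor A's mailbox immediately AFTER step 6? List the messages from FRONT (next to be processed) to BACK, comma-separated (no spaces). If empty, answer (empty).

After 1 (send(from=D, to=A, msg='ok')): A:[ok] B:[] C:[] D:[]
After 2 (send(from=B, to=C, msg='stop')): A:[ok] B:[] C:[stop] D:[]
After 3 (process(C)): A:[ok] B:[] C:[] D:[]
After 4 (send(from=A, to=D, msg='err')): A:[ok] B:[] C:[] D:[err]
After 5 (send(from=C, to=A, msg='hello')): A:[ok,hello] B:[] C:[] D:[err]
After 6 (process(D)): A:[ok,hello] B:[] C:[] D:[]

ok,hello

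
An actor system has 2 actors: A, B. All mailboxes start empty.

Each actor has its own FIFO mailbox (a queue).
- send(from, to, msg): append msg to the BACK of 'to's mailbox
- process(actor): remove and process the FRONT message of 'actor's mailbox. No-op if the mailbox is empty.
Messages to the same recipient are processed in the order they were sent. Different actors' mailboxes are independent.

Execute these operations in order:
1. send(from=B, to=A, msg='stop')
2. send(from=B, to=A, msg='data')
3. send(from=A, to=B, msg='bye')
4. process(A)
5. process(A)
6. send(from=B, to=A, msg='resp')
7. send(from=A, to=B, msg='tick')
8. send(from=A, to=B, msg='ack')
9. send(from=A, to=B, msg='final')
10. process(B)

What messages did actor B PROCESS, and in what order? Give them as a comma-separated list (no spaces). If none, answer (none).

Answer: bye

Derivation:
After 1 (send(from=B, to=A, msg='stop')): A:[stop] B:[]
After 2 (send(from=B, to=A, msg='data')): A:[stop,data] B:[]
After 3 (send(from=A, to=B, msg='bye')): A:[stop,data] B:[bye]
After 4 (process(A)): A:[data] B:[bye]
After 5 (process(A)): A:[] B:[bye]
After 6 (send(from=B, to=A, msg='resp')): A:[resp] B:[bye]
After 7 (send(from=A, to=B, msg='tick')): A:[resp] B:[bye,tick]
After 8 (send(from=A, to=B, msg='ack')): A:[resp] B:[bye,tick,ack]
After 9 (send(from=A, to=B, msg='final')): A:[resp] B:[bye,tick,ack,final]
After 10 (process(B)): A:[resp] B:[tick,ack,final]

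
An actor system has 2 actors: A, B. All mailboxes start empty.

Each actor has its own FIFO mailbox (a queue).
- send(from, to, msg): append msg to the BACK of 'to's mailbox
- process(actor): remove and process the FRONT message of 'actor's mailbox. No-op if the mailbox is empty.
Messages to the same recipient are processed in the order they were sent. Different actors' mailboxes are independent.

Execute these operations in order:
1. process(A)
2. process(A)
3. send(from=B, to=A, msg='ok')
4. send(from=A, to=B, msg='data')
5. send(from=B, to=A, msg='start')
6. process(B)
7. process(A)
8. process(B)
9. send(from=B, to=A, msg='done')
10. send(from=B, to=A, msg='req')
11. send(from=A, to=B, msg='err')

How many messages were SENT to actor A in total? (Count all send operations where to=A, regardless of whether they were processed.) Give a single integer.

After 1 (process(A)): A:[] B:[]
After 2 (process(A)): A:[] B:[]
After 3 (send(from=B, to=A, msg='ok')): A:[ok] B:[]
After 4 (send(from=A, to=B, msg='data')): A:[ok] B:[data]
After 5 (send(from=B, to=A, msg='start')): A:[ok,start] B:[data]
After 6 (process(B)): A:[ok,start] B:[]
After 7 (process(A)): A:[start] B:[]
After 8 (process(B)): A:[start] B:[]
After 9 (send(from=B, to=A, msg='done')): A:[start,done] B:[]
After 10 (send(from=B, to=A, msg='req')): A:[start,done,req] B:[]
After 11 (send(from=A, to=B, msg='err')): A:[start,done,req] B:[err]

Answer: 4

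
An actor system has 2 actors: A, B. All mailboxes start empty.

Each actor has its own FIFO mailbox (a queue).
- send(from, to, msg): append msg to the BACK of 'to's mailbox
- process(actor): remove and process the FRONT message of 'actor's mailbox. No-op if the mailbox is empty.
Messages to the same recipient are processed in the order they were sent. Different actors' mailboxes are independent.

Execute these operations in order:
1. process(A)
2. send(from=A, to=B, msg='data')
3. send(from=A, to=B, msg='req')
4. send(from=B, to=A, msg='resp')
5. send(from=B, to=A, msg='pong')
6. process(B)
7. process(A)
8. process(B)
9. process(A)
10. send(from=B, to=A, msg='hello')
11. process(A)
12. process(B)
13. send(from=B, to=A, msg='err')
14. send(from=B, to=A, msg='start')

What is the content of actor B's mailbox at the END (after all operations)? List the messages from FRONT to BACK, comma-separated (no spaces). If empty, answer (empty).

Answer: (empty)

Derivation:
After 1 (process(A)): A:[] B:[]
After 2 (send(from=A, to=B, msg='data')): A:[] B:[data]
After 3 (send(from=A, to=B, msg='req')): A:[] B:[data,req]
After 4 (send(from=B, to=A, msg='resp')): A:[resp] B:[data,req]
After 5 (send(from=B, to=A, msg='pong')): A:[resp,pong] B:[data,req]
After 6 (process(B)): A:[resp,pong] B:[req]
After 7 (process(A)): A:[pong] B:[req]
After 8 (process(B)): A:[pong] B:[]
After 9 (process(A)): A:[] B:[]
After 10 (send(from=B, to=A, msg='hello')): A:[hello] B:[]
After 11 (process(A)): A:[] B:[]
After 12 (process(B)): A:[] B:[]
After 13 (send(from=B, to=A, msg='err')): A:[err] B:[]
After 14 (send(from=B, to=A, msg='start')): A:[err,start] B:[]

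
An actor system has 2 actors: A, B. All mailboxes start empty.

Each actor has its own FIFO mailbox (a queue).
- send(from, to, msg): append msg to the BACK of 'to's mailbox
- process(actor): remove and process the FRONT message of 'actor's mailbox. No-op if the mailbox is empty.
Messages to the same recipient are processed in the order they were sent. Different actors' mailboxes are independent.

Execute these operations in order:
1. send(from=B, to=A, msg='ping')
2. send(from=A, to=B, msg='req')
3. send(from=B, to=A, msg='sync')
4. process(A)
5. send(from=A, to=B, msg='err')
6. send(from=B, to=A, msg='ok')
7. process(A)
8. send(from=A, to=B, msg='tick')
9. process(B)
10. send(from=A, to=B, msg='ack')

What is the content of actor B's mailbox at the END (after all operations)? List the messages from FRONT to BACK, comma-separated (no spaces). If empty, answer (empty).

After 1 (send(from=B, to=A, msg='ping')): A:[ping] B:[]
After 2 (send(from=A, to=B, msg='req')): A:[ping] B:[req]
After 3 (send(from=B, to=A, msg='sync')): A:[ping,sync] B:[req]
After 4 (process(A)): A:[sync] B:[req]
After 5 (send(from=A, to=B, msg='err')): A:[sync] B:[req,err]
After 6 (send(from=B, to=A, msg='ok')): A:[sync,ok] B:[req,err]
After 7 (process(A)): A:[ok] B:[req,err]
After 8 (send(from=A, to=B, msg='tick')): A:[ok] B:[req,err,tick]
After 9 (process(B)): A:[ok] B:[err,tick]
After 10 (send(from=A, to=B, msg='ack')): A:[ok] B:[err,tick,ack]

Answer: err,tick,ack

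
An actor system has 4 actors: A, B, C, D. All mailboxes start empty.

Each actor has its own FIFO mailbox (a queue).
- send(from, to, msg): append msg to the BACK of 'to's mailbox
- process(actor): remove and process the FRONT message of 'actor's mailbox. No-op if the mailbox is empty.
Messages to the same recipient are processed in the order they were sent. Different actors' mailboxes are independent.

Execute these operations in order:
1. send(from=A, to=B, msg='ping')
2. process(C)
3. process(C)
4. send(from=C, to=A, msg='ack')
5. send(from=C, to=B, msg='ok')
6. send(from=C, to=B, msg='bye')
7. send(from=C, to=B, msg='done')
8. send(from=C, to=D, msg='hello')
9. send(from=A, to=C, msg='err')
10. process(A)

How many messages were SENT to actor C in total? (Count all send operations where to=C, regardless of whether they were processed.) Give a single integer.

After 1 (send(from=A, to=B, msg='ping')): A:[] B:[ping] C:[] D:[]
After 2 (process(C)): A:[] B:[ping] C:[] D:[]
After 3 (process(C)): A:[] B:[ping] C:[] D:[]
After 4 (send(from=C, to=A, msg='ack')): A:[ack] B:[ping] C:[] D:[]
After 5 (send(from=C, to=B, msg='ok')): A:[ack] B:[ping,ok] C:[] D:[]
After 6 (send(from=C, to=B, msg='bye')): A:[ack] B:[ping,ok,bye] C:[] D:[]
After 7 (send(from=C, to=B, msg='done')): A:[ack] B:[ping,ok,bye,done] C:[] D:[]
After 8 (send(from=C, to=D, msg='hello')): A:[ack] B:[ping,ok,bye,done] C:[] D:[hello]
After 9 (send(from=A, to=C, msg='err')): A:[ack] B:[ping,ok,bye,done] C:[err] D:[hello]
After 10 (process(A)): A:[] B:[ping,ok,bye,done] C:[err] D:[hello]

Answer: 1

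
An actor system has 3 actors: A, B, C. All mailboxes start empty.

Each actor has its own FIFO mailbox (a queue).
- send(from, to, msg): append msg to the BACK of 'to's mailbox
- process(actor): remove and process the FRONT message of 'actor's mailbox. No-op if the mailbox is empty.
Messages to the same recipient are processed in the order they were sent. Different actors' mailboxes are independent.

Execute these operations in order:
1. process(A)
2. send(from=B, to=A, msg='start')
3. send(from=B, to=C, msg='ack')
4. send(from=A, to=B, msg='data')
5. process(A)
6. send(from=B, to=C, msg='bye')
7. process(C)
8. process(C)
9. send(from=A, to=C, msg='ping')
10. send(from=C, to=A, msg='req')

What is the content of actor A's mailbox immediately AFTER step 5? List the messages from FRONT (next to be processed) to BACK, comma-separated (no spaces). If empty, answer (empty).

After 1 (process(A)): A:[] B:[] C:[]
After 2 (send(from=B, to=A, msg='start')): A:[start] B:[] C:[]
After 3 (send(from=B, to=C, msg='ack')): A:[start] B:[] C:[ack]
After 4 (send(from=A, to=B, msg='data')): A:[start] B:[data] C:[ack]
After 5 (process(A)): A:[] B:[data] C:[ack]

(empty)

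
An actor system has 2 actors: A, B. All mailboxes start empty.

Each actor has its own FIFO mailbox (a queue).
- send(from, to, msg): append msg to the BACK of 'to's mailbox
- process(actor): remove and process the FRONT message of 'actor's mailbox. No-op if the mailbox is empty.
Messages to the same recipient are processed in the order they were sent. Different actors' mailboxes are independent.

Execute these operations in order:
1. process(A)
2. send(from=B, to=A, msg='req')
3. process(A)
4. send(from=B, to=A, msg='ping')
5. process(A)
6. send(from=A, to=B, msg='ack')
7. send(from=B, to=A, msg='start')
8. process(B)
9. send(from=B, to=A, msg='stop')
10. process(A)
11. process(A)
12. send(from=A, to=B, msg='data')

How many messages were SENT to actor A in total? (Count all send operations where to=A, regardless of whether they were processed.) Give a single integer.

Answer: 4

Derivation:
After 1 (process(A)): A:[] B:[]
After 2 (send(from=B, to=A, msg='req')): A:[req] B:[]
After 3 (process(A)): A:[] B:[]
After 4 (send(from=B, to=A, msg='ping')): A:[ping] B:[]
After 5 (process(A)): A:[] B:[]
After 6 (send(from=A, to=B, msg='ack')): A:[] B:[ack]
After 7 (send(from=B, to=A, msg='start')): A:[start] B:[ack]
After 8 (process(B)): A:[start] B:[]
After 9 (send(from=B, to=A, msg='stop')): A:[start,stop] B:[]
After 10 (process(A)): A:[stop] B:[]
After 11 (process(A)): A:[] B:[]
After 12 (send(from=A, to=B, msg='data')): A:[] B:[data]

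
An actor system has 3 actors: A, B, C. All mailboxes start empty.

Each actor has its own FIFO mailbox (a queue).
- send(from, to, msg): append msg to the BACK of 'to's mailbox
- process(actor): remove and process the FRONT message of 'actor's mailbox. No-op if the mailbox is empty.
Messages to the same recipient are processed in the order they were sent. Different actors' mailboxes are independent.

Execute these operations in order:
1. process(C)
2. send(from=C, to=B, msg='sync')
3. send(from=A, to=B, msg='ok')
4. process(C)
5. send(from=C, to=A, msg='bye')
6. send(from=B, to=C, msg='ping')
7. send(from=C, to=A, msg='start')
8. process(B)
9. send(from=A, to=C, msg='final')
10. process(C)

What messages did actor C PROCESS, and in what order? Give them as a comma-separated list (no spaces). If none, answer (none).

After 1 (process(C)): A:[] B:[] C:[]
After 2 (send(from=C, to=B, msg='sync')): A:[] B:[sync] C:[]
After 3 (send(from=A, to=B, msg='ok')): A:[] B:[sync,ok] C:[]
After 4 (process(C)): A:[] B:[sync,ok] C:[]
After 5 (send(from=C, to=A, msg='bye')): A:[bye] B:[sync,ok] C:[]
After 6 (send(from=B, to=C, msg='ping')): A:[bye] B:[sync,ok] C:[ping]
After 7 (send(from=C, to=A, msg='start')): A:[bye,start] B:[sync,ok] C:[ping]
After 8 (process(B)): A:[bye,start] B:[ok] C:[ping]
After 9 (send(from=A, to=C, msg='final')): A:[bye,start] B:[ok] C:[ping,final]
After 10 (process(C)): A:[bye,start] B:[ok] C:[final]

Answer: ping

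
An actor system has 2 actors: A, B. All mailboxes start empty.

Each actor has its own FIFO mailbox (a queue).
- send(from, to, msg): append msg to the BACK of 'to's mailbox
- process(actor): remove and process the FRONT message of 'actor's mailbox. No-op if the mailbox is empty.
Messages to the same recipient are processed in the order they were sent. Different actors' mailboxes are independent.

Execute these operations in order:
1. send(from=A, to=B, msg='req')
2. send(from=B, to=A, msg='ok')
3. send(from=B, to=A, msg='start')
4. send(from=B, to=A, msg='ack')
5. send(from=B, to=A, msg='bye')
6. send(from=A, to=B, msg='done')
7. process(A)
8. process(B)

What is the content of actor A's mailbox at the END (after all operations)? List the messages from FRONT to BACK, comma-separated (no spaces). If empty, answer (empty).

Answer: start,ack,bye

Derivation:
After 1 (send(from=A, to=B, msg='req')): A:[] B:[req]
After 2 (send(from=B, to=A, msg='ok')): A:[ok] B:[req]
After 3 (send(from=B, to=A, msg='start')): A:[ok,start] B:[req]
After 4 (send(from=B, to=A, msg='ack')): A:[ok,start,ack] B:[req]
After 5 (send(from=B, to=A, msg='bye')): A:[ok,start,ack,bye] B:[req]
After 6 (send(from=A, to=B, msg='done')): A:[ok,start,ack,bye] B:[req,done]
After 7 (process(A)): A:[start,ack,bye] B:[req,done]
After 8 (process(B)): A:[start,ack,bye] B:[done]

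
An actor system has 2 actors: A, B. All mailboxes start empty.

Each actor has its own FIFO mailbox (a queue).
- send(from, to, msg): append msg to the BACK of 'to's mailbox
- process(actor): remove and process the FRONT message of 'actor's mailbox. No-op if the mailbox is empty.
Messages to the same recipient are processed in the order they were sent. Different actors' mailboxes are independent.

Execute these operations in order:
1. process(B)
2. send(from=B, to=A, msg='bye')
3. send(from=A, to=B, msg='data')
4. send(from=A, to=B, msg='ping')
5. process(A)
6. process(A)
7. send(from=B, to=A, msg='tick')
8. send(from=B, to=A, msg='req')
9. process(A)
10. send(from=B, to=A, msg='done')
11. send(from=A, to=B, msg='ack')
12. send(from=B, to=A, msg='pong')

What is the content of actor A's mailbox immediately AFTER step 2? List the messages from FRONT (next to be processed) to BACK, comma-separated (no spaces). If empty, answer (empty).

After 1 (process(B)): A:[] B:[]
After 2 (send(from=B, to=A, msg='bye')): A:[bye] B:[]

bye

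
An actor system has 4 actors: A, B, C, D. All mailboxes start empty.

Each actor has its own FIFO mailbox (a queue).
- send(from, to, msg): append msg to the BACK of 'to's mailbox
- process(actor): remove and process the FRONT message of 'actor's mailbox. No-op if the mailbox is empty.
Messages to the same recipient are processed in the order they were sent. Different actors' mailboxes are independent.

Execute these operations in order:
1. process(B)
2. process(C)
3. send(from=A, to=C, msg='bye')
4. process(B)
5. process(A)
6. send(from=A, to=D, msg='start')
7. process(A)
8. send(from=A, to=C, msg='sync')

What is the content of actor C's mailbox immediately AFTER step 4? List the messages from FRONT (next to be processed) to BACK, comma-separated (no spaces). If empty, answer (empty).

After 1 (process(B)): A:[] B:[] C:[] D:[]
After 2 (process(C)): A:[] B:[] C:[] D:[]
After 3 (send(from=A, to=C, msg='bye')): A:[] B:[] C:[bye] D:[]
After 4 (process(B)): A:[] B:[] C:[bye] D:[]

bye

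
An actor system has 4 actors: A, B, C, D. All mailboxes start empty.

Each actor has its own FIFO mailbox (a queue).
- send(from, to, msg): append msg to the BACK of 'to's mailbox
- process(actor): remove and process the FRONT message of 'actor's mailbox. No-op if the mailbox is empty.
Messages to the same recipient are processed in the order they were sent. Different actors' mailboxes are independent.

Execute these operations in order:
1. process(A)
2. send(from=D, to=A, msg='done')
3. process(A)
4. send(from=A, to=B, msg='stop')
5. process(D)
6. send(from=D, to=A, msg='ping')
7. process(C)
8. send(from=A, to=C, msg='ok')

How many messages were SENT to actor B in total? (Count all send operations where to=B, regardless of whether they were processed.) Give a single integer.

After 1 (process(A)): A:[] B:[] C:[] D:[]
After 2 (send(from=D, to=A, msg='done')): A:[done] B:[] C:[] D:[]
After 3 (process(A)): A:[] B:[] C:[] D:[]
After 4 (send(from=A, to=B, msg='stop')): A:[] B:[stop] C:[] D:[]
After 5 (process(D)): A:[] B:[stop] C:[] D:[]
After 6 (send(from=D, to=A, msg='ping')): A:[ping] B:[stop] C:[] D:[]
After 7 (process(C)): A:[ping] B:[stop] C:[] D:[]
After 8 (send(from=A, to=C, msg='ok')): A:[ping] B:[stop] C:[ok] D:[]

Answer: 1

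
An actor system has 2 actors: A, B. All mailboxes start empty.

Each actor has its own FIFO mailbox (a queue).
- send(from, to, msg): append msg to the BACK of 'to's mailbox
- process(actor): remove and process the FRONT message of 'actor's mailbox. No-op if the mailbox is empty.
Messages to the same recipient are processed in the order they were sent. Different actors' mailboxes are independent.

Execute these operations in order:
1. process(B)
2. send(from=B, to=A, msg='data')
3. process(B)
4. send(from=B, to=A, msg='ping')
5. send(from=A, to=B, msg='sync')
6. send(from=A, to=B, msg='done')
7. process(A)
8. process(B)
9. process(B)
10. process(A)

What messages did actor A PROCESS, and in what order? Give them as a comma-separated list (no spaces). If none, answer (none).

Answer: data,ping

Derivation:
After 1 (process(B)): A:[] B:[]
After 2 (send(from=B, to=A, msg='data')): A:[data] B:[]
After 3 (process(B)): A:[data] B:[]
After 4 (send(from=B, to=A, msg='ping')): A:[data,ping] B:[]
After 5 (send(from=A, to=B, msg='sync')): A:[data,ping] B:[sync]
After 6 (send(from=A, to=B, msg='done')): A:[data,ping] B:[sync,done]
After 7 (process(A)): A:[ping] B:[sync,done]
After 8 (process(B)): A:[ping] B:[done]
After 9 (process(B)): A:[ping] B:[]
After 10 (process(A)): A:[] B:[]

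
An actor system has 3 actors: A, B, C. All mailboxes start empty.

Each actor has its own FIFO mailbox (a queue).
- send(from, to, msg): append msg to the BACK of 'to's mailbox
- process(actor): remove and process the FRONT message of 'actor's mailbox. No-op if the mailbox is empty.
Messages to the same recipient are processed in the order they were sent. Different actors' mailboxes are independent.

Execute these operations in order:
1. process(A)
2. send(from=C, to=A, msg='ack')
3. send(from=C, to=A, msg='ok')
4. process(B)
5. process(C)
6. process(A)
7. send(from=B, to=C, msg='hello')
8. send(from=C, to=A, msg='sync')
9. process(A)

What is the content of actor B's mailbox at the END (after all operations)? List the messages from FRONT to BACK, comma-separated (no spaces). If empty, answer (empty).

Answer: (empty)

Derivation:
After 1 (process(A)): A:[] B:[] C:[]
After 2 (send(from=C, to=A, msg='ack')): A:[ack] B:[] C:[]
After 3 (send(from=C, to=A, msg='ok')): A:[ack,ok] B:[] C:[]
After 4 (process(B)): A:[ack,ok] B:[] C:[]
After 5 (process(C)): A:[ack,ok] B:[] C:[]
After 6 (process(A)): A:[ok] B:[] C:[]
After 7 (send(from=B, to=C, msg='hello')): A:[ok] B:[] C:[hello]
After 8 (send(from=C, to=A, msg='sync')): A:[ok,sync] B:[] C:[hello]
After 9 (process(A)): A:[sync] B:[] C:[hello]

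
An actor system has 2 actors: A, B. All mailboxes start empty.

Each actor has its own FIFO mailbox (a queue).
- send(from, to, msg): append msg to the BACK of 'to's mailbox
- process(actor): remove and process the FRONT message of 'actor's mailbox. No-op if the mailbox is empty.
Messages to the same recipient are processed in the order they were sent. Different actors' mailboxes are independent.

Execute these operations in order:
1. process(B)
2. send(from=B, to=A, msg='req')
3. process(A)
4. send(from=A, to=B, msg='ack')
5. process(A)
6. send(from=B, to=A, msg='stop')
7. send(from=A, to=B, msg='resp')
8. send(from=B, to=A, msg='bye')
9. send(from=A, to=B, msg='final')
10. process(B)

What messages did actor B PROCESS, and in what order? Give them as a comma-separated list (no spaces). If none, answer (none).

After 1 (process(B)): A:[] B:[]
After 2 (send(from=B, to=A, msg='req')): A:[req] B:[]
After 3 (process(A)): A:[] B:[]
After 4 (send(from=A, to=B, msg='ack')): A:[] B:[ack]
After 5 (process(A)): A:[] B:[ack]
After 6 (send(from=B, to=A, msg='stop')): A:[stop] B:[ack]
After 7 (send(from=A, to=B, msg='resp')): A:[stop] B:[ack,resp]
After 8 (send(from=B, to=A, msg='bye')): A:[stop,bye] B:[ack,resp]
After 9 (send(from=A, to=B, msg='final')): A:[stop,bye] B:[ack,resp,final]
After 10 (process(B)): A:[stop,bye] B:[resp,final]

Answer: ack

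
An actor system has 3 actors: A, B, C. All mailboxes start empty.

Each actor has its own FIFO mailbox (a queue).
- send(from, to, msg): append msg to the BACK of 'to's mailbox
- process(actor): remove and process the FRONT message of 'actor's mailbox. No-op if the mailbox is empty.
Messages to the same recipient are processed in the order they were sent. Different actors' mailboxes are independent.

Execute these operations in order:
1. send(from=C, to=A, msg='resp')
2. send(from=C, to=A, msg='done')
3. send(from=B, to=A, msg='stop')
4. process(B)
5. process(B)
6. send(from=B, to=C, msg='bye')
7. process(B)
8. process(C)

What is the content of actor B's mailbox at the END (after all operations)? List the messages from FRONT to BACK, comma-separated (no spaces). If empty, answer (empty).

After 1 (send(from=C, to=A, msg='resp')): A:[resp] B:[] C:[]
After 2 (send(from=C, to=A, msg='done')): A:[resp,done] B:[] C:[]
After 3 (send(from=B, to=A, msg='stop')): A:[resp,done,stop] B:[] C:[]
After 4 (process(B)): A:[resp,done,stop] B:[] C:[]
After 5 (process(B)): A:[resp,done,stop] B:[] C:[]
After 6 (send(from=B, to=C, msg='bye')): A:[resp,done,stop] B:[] C:[bye]
After 7 (process(B)): A:[resp,done,stop] B:[] C:[bye]
After 8 (process(C)): A:[resp,done,stop] B:[] C:[]

Answer: (empty)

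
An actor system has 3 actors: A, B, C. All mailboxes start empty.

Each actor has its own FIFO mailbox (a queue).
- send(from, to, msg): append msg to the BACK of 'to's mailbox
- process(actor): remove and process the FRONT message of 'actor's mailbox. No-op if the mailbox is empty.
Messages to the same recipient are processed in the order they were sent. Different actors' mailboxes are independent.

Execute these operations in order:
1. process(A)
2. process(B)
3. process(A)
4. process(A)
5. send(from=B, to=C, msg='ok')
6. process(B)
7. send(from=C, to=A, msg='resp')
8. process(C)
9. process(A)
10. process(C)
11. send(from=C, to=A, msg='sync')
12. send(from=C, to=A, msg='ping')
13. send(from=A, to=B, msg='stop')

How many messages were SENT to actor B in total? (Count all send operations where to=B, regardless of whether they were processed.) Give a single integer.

Answer: 1

Derivation:
After 1 (process(A)): A:[] B:[] C:[]
After 2 (process(B)): A:[] B:[] C:[]
After 3 (process(A)): A:[] B:[] C:[]
After 4 (process(A)): A:[] B:[] C:[]
After 5 (send(from=B, to=C, msg='ok')): A:[] B:[] C:[ok]
After 6 (process(B)): A:[] B:[] C:[ok]
After 7 (send(from=C, to=A, msg='resp')): A:[resp] B:[] C:[ok]
After 8 (process(C)): A:[resp] B:[] C:[]
After 9 (process(A)): A:[] B:[] C:[]
After 10 (process(C)): A:[] B:[] C:[]
After 11 (send(from=C, to=A, msg='sync')): A:[sync] B:[] C:[]
After 12 (send(from=C, to=A, msg='ping')): A:[sync,ping] B:[] C:[]
After 13 (send(from=A, to=B, msg='stop')): A:[sync,ping] B:[stop] C:[]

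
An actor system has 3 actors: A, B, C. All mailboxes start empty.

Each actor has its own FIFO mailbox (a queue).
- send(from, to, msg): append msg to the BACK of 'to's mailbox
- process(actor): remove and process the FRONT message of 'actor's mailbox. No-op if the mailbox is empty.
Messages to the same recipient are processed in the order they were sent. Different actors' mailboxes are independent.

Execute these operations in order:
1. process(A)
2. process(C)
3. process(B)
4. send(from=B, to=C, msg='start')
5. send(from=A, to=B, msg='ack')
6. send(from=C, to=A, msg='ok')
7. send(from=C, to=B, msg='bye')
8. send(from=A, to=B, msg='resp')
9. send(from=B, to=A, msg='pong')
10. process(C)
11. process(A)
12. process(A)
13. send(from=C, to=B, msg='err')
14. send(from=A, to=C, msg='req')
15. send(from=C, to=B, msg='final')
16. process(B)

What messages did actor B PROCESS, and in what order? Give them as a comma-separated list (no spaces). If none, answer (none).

After 1 (process(A)): A:[] B:[] C:[]
After 2 (process(C)): A:[] B:[] C:[]
After 3 (process(B)): A:[] B:[] C:[]
After 4 (send(from=B, to=C, msg='start')): A:[] B:[] C:[start]
After 5 (send(from=A, to=B, msg='ack')): A:[] B:[ack] C:[start]
After 6 (send(from=C, to=A, msg='ok')): A:[ok] B:[ack] C:[start]
After 7 (send(from=C, to=B, msg='bye')): A:[ok] B:[ack,bye] C:[start]
After 8 (send(from=A, to=B, msg='resp')): A:[ok] B:[ack,bye,resp] C:[start]
After 9 (send(from=B, to=A, msg='pong')): A:[ok,pong] B:[ack,bye,resp] C:[start]
After 10 (process(C)): A:[ok,pong] B:[ack,bye,resp] C:[]
After 11 (process(A)): A:[pong] B:[ack,bye,resp] C:[]
After 12 (process(A)): A:[] B:[ack,bye,resp] C:[]
After 13 (send(from=C, to=B, msg='err')): A:[] B:[ack,bye,resp,err] C:[]
After 14 (send(from=A, to=C, msg='req')): A:[] B:[ack,bye,resp,err] C:[req]
After 15 (send(from=C, to=B, msg='final')): A:[] B:[ack,bye,resp,err,final] C:[req]
After 16 (process(B)): A:[] B:[bye,resp,err,final] C:[req]

Answer: ack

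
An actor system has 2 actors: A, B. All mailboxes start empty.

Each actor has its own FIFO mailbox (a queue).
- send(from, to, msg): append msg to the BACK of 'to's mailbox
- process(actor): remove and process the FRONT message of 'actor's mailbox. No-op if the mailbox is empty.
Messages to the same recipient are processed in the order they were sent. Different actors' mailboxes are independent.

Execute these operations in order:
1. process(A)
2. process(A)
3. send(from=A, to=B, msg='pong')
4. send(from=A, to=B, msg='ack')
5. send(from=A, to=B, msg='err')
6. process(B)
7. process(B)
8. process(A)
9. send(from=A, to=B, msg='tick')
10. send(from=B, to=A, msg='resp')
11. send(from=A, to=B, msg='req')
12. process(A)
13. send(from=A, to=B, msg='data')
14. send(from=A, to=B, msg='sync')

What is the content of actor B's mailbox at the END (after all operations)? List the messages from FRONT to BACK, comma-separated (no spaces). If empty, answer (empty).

Answer: err,tick,req,data,sync

Derivation:
After 1 (process(A)): A:[] B:[]
After 2 (process(A)): A:[] B:[]
After 3 (send(from=A, to=B, msg='pong')): A:[] B:[pong]
After 4 (send(from=A, to=B, msg='ack')): A:[] B:[pong,ack]
After 5 (send(from=A, to=B, msg='err')): A:[] B:[pong,ack,err]
After 6 (process(B)): A:[] B:[ack,err]
After 7 (process(B)): A:[] B:[err]
After 8 (process(A)): A:[] B:[err]
After 9 (send(from=A, to=B, msg='tick')): A:[] B:[err,tick]
After 10 (send(from=B, to=A, msg='resp')): A:[resp] B:[err,tick]
After 11 (send(from=A, to=B, msg='req')): A:[resp] B:[err,tick,req]
After 12 (process(A)): A:[] B:[err,tick,req]
After 13 (send(from=A, to=B, msg='data')): A:[] B:[err,tick,req,data]
After 14 (send(from=A, to=B, msg='sync')): A:[] B:[err,tick,req,data,sync]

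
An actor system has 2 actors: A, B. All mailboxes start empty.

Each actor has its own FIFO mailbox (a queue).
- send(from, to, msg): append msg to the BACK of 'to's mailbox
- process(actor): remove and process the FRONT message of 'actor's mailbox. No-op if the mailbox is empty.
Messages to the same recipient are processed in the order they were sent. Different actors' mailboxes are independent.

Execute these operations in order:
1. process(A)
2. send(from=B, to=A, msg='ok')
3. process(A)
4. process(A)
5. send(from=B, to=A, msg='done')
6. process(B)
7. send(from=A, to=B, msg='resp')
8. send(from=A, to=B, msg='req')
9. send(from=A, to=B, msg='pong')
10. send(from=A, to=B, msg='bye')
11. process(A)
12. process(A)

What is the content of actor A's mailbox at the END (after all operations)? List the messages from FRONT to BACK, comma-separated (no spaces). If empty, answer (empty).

After 1 (process(A)): A:[] B:[]
After 2 (send(from=B, to=A, msg='ok')): A:[ok] B:[]
After 3 (process(A)): A:[] B:[]
After 4 (process(A)): A:[] B:[]
After 5 (send(from=B, to=A, msg='done')): A:[done] B:[]
After 6 (process(B)): A:[done] B:[]
After 7 (send(from=A, to=B, msg='resp')): A:[done] B:[resp]
After 8 (send(from=A, to=B, msg='req')): A:[done] B:[resp,req]
After 9 (send(from=A, to=B, msg='pong')): A:[done] B:[resp,req,pong]
After 10 (send(from=A, to=B, msg='bye')): A:[done] B:[resp,req,pong,bye]
After 11 (process(A)): A:[] B:[resp,req,pong,bye]
After 12 (process(A)): A:[] B:[resp,req,pong,bye]

Answer: (empty)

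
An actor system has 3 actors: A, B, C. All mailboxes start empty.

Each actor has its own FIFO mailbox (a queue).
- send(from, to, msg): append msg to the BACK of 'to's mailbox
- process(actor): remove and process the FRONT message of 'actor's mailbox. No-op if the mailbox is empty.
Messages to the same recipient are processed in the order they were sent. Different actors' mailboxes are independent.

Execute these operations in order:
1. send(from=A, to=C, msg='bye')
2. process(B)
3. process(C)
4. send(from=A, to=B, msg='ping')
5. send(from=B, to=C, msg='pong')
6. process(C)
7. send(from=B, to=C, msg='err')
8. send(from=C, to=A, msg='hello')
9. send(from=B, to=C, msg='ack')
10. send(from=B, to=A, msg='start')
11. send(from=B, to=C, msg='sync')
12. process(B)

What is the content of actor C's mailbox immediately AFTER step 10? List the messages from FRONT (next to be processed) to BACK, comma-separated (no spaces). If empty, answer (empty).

After 1 (send(from=A, to=C, msg='bye')): A:[] B:[] C:[bye]
After 2 (process(B)): A:[] B:[] C:[bye]
After 3 (process(C)): A:[] B:[] C:[]
After 4 (send(from=A, to=B, msg='ping')): A:[] B:[ping] C:[]
After 5 (send(from=B, to=C, msg='pong')): A:[] B:[ping] C:[pong]
After 6 (process(C)): A:[] B:[ping] C:[]
After 7 (send(from=B, to=C, msg='err')): A:[] B:[ping] C:[err]
After 8 (send(from=C, to=A, msg='hello')): A:[hello] B:[ping] C:[err]
After 9 (send(from=B, to=C, msg='ack')): A:[hello] B:[ping] C:[err,ack]
After 10 (send(from=B, to=A, msg='start')): A:[hello,start] B:[ping] C:[err,ack]

err,ack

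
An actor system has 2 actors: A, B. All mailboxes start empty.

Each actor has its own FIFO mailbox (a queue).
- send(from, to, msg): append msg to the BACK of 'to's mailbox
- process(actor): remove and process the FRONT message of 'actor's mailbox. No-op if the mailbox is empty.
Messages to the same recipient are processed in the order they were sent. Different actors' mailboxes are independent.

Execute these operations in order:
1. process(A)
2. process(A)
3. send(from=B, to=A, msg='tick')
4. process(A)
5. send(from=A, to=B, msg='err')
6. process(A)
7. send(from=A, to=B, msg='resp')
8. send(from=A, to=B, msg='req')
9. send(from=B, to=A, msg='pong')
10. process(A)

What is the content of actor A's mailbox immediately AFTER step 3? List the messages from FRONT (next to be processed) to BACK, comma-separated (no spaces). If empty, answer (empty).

After 1 (process(A)): A:[] B:[]
After 2 (process(A)): A:[] B:[]
After 3 (send(from=B, to=A, msg='tick')): A:[tick] B:[]

tick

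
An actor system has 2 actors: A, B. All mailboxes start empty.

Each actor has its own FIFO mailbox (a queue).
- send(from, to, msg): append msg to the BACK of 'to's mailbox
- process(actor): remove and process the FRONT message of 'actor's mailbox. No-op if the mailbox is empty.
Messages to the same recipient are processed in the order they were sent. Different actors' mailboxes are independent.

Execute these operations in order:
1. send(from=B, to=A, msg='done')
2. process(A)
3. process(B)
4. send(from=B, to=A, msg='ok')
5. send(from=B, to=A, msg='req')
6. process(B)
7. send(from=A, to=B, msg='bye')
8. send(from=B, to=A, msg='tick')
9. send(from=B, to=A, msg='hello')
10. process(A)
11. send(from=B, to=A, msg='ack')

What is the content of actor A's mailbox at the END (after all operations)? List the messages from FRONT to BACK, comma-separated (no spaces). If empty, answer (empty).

Answer: req,tick,hello,ack

Derivation:
After 1 (send(from=B, to=A, msg='done')): A:[done] B:[]
After 2 (process(A)): A:[] B:[]
After 3 (process(B)): A:[] B:[]
After 4 (send(from=B, to=A, msg='ok')): A:[ok] B:[]
After 5 (send(from=B, to=A, msg='req')): A:[ok,req] B:[]
After 6 (process(B)): A:[ok,req] B:[]
After 7 (send(from=A, to=B, msg='bye')): A:[ok,req] B:[bye]
After 8 (send(from=B, to=A, msg='tick')): A:[ok,req,tick] B:[bye]
After 9 (send(from=B, to=A, msg='hello')): A:[ok,req,tick,hello] B:[bye]
After 10 (process(A)): A:[req,tick,hello] B:[bye]
After 11 (send(from=B, to=A, msg='ack')): A:[req,tick,hello,ack] B:[bye]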